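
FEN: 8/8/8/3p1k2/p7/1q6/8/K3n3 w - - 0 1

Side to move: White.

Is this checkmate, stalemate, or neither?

stalemate

White to move; white king on a1.
In check: no.
King squares — b1: attacked by Qb3; a2: attacked by Qb3; b2: attacked by Qb3.
Legal moves for White: none.
Not in check and no legal moves → stalemate.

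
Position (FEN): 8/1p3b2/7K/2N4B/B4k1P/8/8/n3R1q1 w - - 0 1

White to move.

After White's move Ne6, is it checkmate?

After Ne6: black king on f4; in check: yes, from the white knight on e6.
Black has 3 legal replies: Kf5, Kg3, Bxe6.
In check but a legal move exists → not checkmate.

no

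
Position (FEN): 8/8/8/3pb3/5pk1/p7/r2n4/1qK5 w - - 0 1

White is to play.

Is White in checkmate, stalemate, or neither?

White to move; white king on c1.
In check: yes, from the black queen on b1.
King squares — b1: attacked by Nd2; d1: attacked by Qb1; b2: attacked by Qb1; c2: attacked by Qb1; d2: attacked by Ra2.
Legal moves for White: none.
In check with no legal moves → checkmate.

checkmate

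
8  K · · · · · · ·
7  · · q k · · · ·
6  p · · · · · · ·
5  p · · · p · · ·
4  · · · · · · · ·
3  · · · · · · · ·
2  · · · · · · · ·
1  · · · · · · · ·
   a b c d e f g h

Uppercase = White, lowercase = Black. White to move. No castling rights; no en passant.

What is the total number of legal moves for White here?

0

White to move; king on a8.
In check: no.
Legal moves: none.
Count: 0.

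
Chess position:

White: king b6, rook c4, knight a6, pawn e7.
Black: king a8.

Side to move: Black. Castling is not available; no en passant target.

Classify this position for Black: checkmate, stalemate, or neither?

Black to move; black king on a8.
In check: no.
King squares — a7: attacked by Kb6; b7: attacked by Kb6; b8: attacked by Na6.
Legal moves for Black: none.
Not in check and no legal moves → stalemate.

stalemate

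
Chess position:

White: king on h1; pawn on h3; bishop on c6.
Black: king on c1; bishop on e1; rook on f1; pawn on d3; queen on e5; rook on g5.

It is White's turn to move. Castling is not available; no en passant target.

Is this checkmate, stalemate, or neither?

White to move; white king on h1.
In check: yes, from the black rook on f1.
King squares — g1: attacked by Rf1; g2: attacked by Rg5; h2: attacked by Qe5.
Legal moves for White: none.
In check with no legal moves → checkmate.

checkmate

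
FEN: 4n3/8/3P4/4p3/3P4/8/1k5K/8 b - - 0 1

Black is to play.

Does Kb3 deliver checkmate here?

After Kb3: white king on h2; in check: no.
White is not in check, so this cannot be checkmate.

no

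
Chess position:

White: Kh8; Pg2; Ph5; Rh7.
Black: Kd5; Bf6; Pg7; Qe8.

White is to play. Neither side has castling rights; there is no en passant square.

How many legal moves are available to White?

White to move; king on h8.
In check: yes, from the black queen on e8.
Legal moves: none.
Count: 0.

0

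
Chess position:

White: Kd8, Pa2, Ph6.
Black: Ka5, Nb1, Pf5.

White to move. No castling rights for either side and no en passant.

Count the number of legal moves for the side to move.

White to move; king on d8.
In check: no.
Legal moves: Ke8, Kc8, Ke7, Kd7, Kc7, h7, a3, a4.
Count: 8.

8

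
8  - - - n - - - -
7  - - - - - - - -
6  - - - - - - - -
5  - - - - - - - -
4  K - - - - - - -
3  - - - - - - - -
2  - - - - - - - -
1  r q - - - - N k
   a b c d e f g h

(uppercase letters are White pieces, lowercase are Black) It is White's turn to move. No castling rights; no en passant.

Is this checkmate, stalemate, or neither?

White to move; white king on a4.
In check: yes, from the black rook on a1.
King squares — a3: attacked by Ra1; b3: attacked by Qb1; b4: attacked by Qb1; a5: attacked by Ra1; b5: attacked by Qb1.
Legal moves for White: none.
In check with no legal moves → checkmate.

checkmate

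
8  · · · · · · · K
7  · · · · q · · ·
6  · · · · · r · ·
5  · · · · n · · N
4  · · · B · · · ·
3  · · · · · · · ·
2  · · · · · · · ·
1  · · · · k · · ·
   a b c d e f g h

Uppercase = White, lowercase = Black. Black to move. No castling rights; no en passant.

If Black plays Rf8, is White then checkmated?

After Rf8: white king on h8; in check: yes, from the black rook on f8.
King squares — g7: attacked by Qe7; h7: attacked by Qe7; g8: attacked by Rf8.
White has no legal moves → checkmate.

yes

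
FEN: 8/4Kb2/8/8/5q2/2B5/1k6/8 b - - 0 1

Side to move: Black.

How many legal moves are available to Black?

Black to move; king on b2.
In check: yes, from the white bishop on c3.
Legal moves: Kxc3, Kb3, Ka3, Kc2, Ka2, Kc1, Kb1.
Count: 7.

7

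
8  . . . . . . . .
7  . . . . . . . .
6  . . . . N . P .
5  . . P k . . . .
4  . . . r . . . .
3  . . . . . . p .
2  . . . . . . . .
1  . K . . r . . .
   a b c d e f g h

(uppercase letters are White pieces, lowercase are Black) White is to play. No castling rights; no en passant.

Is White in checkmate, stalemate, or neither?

neither

White to move; white king on b1.
In check: yes, from the black rook on e1.
Legal moves for White: Kc2, Kb2, Ka2.
White is in check but has 3 legal moves → neither.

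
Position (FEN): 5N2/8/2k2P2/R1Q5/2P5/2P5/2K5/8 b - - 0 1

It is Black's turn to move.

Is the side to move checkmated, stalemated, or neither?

neither

Black to move; black king on c6.
In check: yes, from the white queen on c5.
Legal moves for Black: Kb7.
Black is in check but has 1 legal move → neither.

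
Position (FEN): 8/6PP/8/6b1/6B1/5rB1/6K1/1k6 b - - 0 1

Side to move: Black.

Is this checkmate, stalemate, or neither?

Black to move; black king on b1.
In check: no.
Legal moves for Black include: Bd8, Be7, Bh6, Bf6, Bh4, Bf4, Be3, Bd2, Bc1, Rf8, Rf7, Rf6, Rf5, Rf4, Rxg3+, Re3, Rd3, Rc3, ... (list truncated; more exist).
Black has legal moves and is not in check → neither.

neither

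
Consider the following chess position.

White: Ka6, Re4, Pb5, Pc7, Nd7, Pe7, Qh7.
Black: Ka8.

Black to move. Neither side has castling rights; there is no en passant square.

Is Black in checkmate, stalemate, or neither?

Black to move; black king on a8.
In check: no.
King squares — a7: attacked by Ka6; b7: attacked by Ka6; b8: attacked by Pc7.
Legal moves for Black: none.
Not in check and no legal moves → stalemate.

stalemate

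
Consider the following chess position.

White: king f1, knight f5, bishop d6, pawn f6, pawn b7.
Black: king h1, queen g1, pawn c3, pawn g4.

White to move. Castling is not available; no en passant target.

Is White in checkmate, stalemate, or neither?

White to move; white king on f1.
In check: yes, from the black queen on g1.
Legal moves for White: Ke2.
White is in check but has 1 legal move → neither.

neither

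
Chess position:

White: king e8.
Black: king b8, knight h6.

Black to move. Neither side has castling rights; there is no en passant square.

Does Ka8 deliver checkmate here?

no

After Ka8: white king on e8; in check: no.
White is not in check, so this cannot be checkmate.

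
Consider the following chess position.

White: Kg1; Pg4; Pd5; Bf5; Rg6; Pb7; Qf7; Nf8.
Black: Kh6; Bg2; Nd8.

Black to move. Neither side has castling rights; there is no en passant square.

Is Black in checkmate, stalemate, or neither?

Black to move; black king on h6.
In check: yes, from the white rook on g6.
King squares — g5: attacked by Rg6; h5: attacked by Pg4; g6: attacked by Bf5; g7: attacked by Rg6; h7: attacked by Qf7.
Legal moves for Black: none.
In check with no legal moves → checkmate.

checkmate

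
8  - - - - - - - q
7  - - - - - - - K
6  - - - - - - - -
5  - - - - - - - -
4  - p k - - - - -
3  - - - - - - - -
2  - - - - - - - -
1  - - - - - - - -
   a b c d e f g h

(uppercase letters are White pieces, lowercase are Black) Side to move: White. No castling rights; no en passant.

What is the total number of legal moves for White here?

White to move; king on h7.
In check: yes, from the black queen on h8.
Legal moves: Kxh8, Kg6.
Count: 2.

2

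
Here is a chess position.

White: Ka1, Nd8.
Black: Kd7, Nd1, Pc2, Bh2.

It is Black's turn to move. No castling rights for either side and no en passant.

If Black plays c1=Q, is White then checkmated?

no

After c1=Q: white king on a1; in check: yes, from the black queen on c1.
White has 1 legal reply: Ka2.
In check but a legal move exists → not checkmate.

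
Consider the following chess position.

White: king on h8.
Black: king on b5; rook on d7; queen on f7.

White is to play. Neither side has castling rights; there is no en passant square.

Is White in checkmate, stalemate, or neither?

stalemate

White to move; white king on h8.
In check: no.
King squares — g7: attacked by Qf7; h7: attacked by Qf7; g8: attacked by Qf7.
Legal moves for White: none.
Not in check and no legal moves → stalemate.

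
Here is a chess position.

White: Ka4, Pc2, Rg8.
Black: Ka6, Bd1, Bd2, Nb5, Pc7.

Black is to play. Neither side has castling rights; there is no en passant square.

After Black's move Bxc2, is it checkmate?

yes

After Bxc2: white king on a4; in check: yes, from the black bishop on c2.
King squares — a3: attacked by Nb5; b3: attacked by Bc2; b4: attacked by Bd2; a5: attacked by Bd2; b5: attacked by Ka6.
White has no legal moves → checkmate.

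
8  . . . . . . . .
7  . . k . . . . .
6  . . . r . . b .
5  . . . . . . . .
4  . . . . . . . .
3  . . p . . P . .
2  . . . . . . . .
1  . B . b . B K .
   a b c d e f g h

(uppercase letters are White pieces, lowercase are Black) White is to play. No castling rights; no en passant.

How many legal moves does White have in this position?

18

White to move; king on g1.
In check: no.
Legal moves: Kh2, Kg2, Kf2, Kh1, Ba6, Bb5, Bc4, Bh3, Bfd3, Bg2, Be2, Bxg6, Bf5, Be4, Bbd3, Bc2, Ba2, f4.
Count: 18.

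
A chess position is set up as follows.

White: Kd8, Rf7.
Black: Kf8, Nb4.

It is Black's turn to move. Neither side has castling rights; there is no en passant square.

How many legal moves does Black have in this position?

Black to move; king on f8.
In check: yes, from the white rook on f7.
Legal moves: Kg8, Kxf7.
Count: 2.

2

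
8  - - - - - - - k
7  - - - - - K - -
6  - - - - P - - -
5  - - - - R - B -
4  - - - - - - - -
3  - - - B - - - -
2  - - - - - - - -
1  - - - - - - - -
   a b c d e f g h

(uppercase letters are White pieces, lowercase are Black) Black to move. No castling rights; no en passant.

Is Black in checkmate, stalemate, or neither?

Black to move; black king on h8.
In check: no.
King squares — g7: attacked by Kf7; h7: attacked by Bd3; g8: attacked by Kf7.
Legal moves for Black: none.
Not in check and no legal moves → stalemate.

stalemate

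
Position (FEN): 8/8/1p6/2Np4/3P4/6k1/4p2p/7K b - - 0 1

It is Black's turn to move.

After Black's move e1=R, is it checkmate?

yes

After e1=R: white king on h1; in check: yes, from the black rook on e1.
King squares — g1: attacked by Re1; g2: attacked by Kg3; h2: attacked by Kg3.
White has no legal moves → checkmate.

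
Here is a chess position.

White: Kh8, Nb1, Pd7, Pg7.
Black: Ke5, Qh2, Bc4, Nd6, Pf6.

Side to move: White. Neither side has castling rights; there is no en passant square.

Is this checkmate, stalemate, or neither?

White to move; white king on h8.
In check: yes, from the black queen on h2.
King squares — g7: own pawn; h7: attacked by Qh2; g8: attacked by Bc4.
Legal moves for White: none.
In check with no legal moves → checkmate.

checkmate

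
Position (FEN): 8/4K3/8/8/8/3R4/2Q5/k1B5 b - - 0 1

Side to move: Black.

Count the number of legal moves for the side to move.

Black to move; king on a1.
In check: no.
Legal moves: none.
Count: 0.

0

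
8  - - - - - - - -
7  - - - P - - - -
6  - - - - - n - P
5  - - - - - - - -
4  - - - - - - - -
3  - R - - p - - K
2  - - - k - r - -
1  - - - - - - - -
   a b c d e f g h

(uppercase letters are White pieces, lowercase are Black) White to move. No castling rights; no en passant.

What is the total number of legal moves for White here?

White to move; king on h3.
In check: no.
Legal moves: Kh4, Kg3, Rb8, Rb7, Rb6, Rb5, Rb4, Rxe3, Rd3+, Rc3, Ra3, Rb2+, Rb1, d8=Q+, d8=R+, d8=B, d8=N, h7.
Count: 18.

18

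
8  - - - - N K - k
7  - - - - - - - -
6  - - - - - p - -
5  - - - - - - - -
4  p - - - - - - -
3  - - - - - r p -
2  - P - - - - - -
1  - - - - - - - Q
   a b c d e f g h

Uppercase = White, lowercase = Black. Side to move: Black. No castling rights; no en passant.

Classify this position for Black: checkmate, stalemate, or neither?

Black to move; black king on h8.
In check: yes, from the white queen on h1.
King squares — g7: attacked by Ne8; h7: attacked by Qh1; g8: attacked by Kf8.
Legal moves for Black: none.
In check with no legal moves → checkmate.

checkmate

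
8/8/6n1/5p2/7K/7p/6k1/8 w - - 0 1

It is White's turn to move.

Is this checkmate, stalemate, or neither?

White to move; white king on h4.
In check: yes, from the black knight on g6.
Legal moves for White: Kh5, Kg5.
White is in check but has 2 legal moves → neither.

neither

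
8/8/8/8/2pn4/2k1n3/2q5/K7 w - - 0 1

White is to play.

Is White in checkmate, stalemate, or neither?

White to move; white king on a1.
In check: no.
King squares — b1: attacked by Qc2; a2: attacked by Qc2; b2: attacked by Qc2.
Legal moves for White: none.
Not in check and no legal moves → stalemate.

stalemate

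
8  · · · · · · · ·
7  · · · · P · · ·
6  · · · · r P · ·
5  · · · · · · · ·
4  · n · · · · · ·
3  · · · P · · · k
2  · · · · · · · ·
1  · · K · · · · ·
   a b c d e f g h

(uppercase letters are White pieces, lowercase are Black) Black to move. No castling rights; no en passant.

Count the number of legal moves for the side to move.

Black to move; king on h3.
In check: no.
Legal moves: Rxe7, Rxf6, Rd6, Rc6+, Rb6, Ra6, Re5, Re4, Re3, Re2, Re1+, Nc6, Na6, Nd5, Nxd3+, Nc2, Na2+, Kh4, Kg4, Kg3, Kh2, Kg2.
Count: 22.

22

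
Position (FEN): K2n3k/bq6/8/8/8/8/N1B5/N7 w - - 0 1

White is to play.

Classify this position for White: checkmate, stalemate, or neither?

checkmate

White to move; white king on a8.
In check: yes, from the black queen on b7.
King squares — a7: attacked by Qb7; b7: attacked by Nd8; b8: attacked by Ba7.
Legal moves for White: none.
In check with no legal moves → checkmate.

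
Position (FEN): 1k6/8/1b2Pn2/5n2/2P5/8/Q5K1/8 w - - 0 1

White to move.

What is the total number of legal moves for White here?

White to move; king on g2.
In check: no.
Legal moves: Kh3, Kf3, Kh2, Kh1, Kf1, Qa8+, Qa7+, Qa6, Qa5, Qa4, Qb3, Qa3, Qf2, Qe2, Qd2, Qc2, Qb2, Qb1, Qa1, e7, c5.
Count: 21.

21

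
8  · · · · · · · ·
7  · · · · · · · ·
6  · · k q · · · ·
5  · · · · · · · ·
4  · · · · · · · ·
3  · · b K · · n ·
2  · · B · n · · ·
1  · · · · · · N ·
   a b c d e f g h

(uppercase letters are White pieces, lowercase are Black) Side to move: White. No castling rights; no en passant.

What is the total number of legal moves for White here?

2

White to move; king on d3.
In check: yes, from the black queen on d6.
Legal moves: Kc4, Ke3.
Count: 2.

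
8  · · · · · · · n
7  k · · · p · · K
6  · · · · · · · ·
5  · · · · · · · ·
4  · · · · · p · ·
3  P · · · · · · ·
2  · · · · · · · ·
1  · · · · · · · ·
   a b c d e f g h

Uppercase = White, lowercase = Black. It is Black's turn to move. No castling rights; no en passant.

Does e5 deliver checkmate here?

no

After e5: white king on h7; in check: no.
White is not in check, so this cannot be checkmate.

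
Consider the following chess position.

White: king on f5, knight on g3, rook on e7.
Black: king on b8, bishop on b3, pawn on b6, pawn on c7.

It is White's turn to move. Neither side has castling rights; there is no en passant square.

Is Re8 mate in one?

After Re8: black king on b8; in check: yes, from the white rook on e8.
Black has 2 legal replies: Kb7, Ka7.
In check but a legal move exists → not checkmate.

no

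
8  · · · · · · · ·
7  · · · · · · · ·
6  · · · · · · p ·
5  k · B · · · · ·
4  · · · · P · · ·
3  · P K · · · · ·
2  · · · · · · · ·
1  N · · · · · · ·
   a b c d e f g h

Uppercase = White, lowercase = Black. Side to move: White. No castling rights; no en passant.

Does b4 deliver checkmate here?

After b4: black king on a5; in check: yes, from the white pawn on b4.
Black has 3 legal replies: Ka6, Kb5, Ka4.
In check but a legal move exists → not checkmate.

no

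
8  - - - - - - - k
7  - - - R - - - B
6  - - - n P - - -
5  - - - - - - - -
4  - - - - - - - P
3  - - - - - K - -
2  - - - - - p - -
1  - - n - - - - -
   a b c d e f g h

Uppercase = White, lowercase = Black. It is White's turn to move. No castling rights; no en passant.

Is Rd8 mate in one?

After Rd8: black king on h8; in check: yes, from the white rook on d8.
Black has 3 legal replies: Kxh7, Kg7, Ne8.
In check but a legal move exists → not checkmate.

no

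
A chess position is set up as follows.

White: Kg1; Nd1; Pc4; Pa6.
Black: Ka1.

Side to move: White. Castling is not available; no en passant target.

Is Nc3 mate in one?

After Nc3: black king on a1; in check: no.
Black is not in check, so this cannot be checkmate.

no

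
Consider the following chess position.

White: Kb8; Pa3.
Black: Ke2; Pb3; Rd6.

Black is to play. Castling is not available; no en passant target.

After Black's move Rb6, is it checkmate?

After Rb6: white king on b8; in check: yes, from the black rook on b6.
White has 4 legal replies: Kc8, Ka8, Kc7, Ka7.
In check but a legal move exists → not checkmate.

no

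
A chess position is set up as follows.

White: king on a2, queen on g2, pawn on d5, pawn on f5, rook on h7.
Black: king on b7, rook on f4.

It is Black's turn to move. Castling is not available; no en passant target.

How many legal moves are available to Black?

5

Black to move; king on b7.
In check: yes, from the white rook on h7.
Legal moves: Kc8, Kb8, Ka8, Kb6, Ka6.
Count: 5.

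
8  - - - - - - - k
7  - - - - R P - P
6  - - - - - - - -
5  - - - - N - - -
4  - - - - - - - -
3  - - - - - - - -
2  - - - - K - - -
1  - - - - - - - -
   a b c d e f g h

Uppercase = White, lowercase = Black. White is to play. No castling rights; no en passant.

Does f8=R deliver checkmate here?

After f8=R: black king on h8; in check: yes, from the white rook on f8.
King squares — g7: attacked by Re7; h7: attacked by Re7; g8: attacked by Ph7.
Black has no legal moves → checkmate.

yes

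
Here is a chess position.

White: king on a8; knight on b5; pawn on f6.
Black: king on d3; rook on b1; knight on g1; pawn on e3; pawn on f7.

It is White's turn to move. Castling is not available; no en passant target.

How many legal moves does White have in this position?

9

White to move; king on a8.
In check: no.
Legal moves: Kb8, Kb7, Ka7, Nc7, Na7, Nd6, Nd4, Nc3, Na3.
Count: 9.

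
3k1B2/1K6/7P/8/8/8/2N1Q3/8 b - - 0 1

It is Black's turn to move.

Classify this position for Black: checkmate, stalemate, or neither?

Black to move; black king on d8.
In check: no.
Legal moves for Black: Kd7.
Black has 1 legal move and is not in check → neither.

neither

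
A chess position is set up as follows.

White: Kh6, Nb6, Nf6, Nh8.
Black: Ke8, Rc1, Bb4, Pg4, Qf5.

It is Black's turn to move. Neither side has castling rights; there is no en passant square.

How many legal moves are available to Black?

4

Black to move; king on e8.
In check: yes, from the white knight on f6.
Legal moves: Kf8, Kd8, Ke7, Qxf6+.
Count: 4.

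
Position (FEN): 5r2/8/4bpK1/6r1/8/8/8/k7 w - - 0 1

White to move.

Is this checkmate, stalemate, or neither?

neither

White to move; white king on g6.
In check: yes, from the black rook on g5.
Legal moves for White: Kh7, Kh6.
White is in check but has 2 legal moves → neither.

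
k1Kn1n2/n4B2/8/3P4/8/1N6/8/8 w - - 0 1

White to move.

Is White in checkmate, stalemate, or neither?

neither

White to move; white king on c8.
In check: yes, from the black knight on a7.
Legal moves for White: Kxd8, Kc7.
White is in check but has 2 legal moves → neither.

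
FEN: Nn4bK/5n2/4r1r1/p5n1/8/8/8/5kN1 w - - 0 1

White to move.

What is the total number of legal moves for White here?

0

White to move; king on h8.
In check: yes, from the black knight on f7.
Legal moves: none.
Count: 0.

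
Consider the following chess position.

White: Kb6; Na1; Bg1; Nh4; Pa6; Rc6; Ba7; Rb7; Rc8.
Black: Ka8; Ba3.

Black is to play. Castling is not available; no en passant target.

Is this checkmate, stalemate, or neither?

Black to move; black king on a8.
In check: yes, from the white rook on c8.
King squares — a7: attacked by Kb6; b7: attacked by Pa6; b8: attacked by Ba7.
Legal moves for Black: none.
In check with no legal moves → checkmate.

checkmate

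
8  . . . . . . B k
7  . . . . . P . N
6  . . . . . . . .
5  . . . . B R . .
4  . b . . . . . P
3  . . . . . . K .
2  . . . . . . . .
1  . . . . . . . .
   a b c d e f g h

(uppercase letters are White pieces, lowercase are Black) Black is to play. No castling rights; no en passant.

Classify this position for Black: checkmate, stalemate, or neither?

Black to move; black king on h8.
In check: yes, from the white bishop on e5.
King squares — g7: attacked by Be5; h7: attacked by Bg8; g8: attacked by Pf7.
Legal moves for Black: none.
In check with no legal moves → checkmate.

checkmate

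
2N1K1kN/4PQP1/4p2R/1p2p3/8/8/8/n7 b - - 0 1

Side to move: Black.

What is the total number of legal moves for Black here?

Black to move; king on g8.
In check: yes, from the white queen on f7.
Legal moves: none.
Count: 0.

0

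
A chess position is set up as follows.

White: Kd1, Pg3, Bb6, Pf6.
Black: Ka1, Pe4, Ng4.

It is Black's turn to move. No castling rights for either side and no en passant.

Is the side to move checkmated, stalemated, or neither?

neither

Black to move; black king on a1.
In check: no.
Legal moves for Black: Nh6, Nxf6, Ne5, Ne3+, Nh2, Nf2+, Kb2, Ka2, Kb1, e3.
Black has 10 legal moves and is not in check → neither.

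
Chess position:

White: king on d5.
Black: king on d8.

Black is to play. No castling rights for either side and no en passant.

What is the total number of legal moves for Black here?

5

Black to move; king on d8.
In check: no.
Legal moves: Ke8, Kc8, Ke7, Kd7, Kc7.
Count: 5.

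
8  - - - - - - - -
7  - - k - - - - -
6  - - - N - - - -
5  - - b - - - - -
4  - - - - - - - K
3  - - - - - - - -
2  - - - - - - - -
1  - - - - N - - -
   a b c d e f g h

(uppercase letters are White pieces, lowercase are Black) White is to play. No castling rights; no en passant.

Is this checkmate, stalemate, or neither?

White to move; white king on h4.
In check: no.
Legal moves for White: Ne8+, Nc8, Nf7, Nb7, Nf5, Nb5+, Ne4, Nc4, Kh5, Kg5, Kg4, Kh3, Kg3, Nf3, Nd3, Ng2, Nc2.
White has 17 legal moves and is not in check → neither.

neither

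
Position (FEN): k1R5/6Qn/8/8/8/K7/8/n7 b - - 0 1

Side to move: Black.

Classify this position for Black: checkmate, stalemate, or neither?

checkmate

Black to move; black king on a8.
In check: yes, from the white rook on c8.
King squares — a7: attacked by Qg7; b7: attacked by Qg7; b8: attacked by Rc8.
Legal moves for Black: none.
In check with no legal moves → checkmate.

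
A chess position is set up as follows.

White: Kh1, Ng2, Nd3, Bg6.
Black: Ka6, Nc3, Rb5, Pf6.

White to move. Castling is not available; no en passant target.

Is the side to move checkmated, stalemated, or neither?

neither

White to move; white king on h1.
In check: no.
Legal moves for White include: Be8, Bh7, Bf7, Bh5, Bf5, Be4, Ne5, Nc5+, Ndf4, Nb4+, Nf2, Nb2, Nde1, Nc1, Nh4, Ngf4, Ne3, Nge1, ... (list truncated; more exist).
White has legal moves and is not in check → neither.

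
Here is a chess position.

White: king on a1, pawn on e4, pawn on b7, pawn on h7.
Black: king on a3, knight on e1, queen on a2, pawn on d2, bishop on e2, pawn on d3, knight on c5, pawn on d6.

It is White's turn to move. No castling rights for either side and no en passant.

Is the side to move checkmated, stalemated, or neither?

checkmate

White to move; white king on a1.
In check: yes, from the black queen on a2.
King squares — b1: attacked by Qa2; a2: attacked by Ka3; b2: attacked by Qa2.
Legal moves for White: none.
In check with no legal moves → checkmate.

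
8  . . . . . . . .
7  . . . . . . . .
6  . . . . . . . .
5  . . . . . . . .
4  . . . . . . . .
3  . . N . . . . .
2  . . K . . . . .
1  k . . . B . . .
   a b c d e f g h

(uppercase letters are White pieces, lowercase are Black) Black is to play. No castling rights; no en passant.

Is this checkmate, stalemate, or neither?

Black to move; black king on a1.
In check: no.
King squares — b1: attacked by Kc2; a2: attacked by Nc3; b2: attacked by Kc2.
Legal moves for Black: none.
Not in check and no legal moves → stalemate.

stalemate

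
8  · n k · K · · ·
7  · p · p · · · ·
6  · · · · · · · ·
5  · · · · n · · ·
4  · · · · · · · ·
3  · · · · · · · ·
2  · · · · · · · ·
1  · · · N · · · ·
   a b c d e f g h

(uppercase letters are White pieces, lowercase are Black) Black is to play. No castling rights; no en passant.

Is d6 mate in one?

no

After d6: white king on e8; in check: no.
White is not in check, so this cannot be checkmate.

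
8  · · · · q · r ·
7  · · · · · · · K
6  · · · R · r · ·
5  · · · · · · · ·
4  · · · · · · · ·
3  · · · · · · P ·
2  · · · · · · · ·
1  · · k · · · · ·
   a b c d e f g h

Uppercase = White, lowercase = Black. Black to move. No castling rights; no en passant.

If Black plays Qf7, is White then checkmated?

After Qf7: white king on h7; in check: yes, from the black queen on f7.
King squares — g6: attacked by Rf6; h6: attacked by Rf6; g7: attacked by Qf7; g8: attacked by Qf7; h8: attacked by Rg8.
White has no legal moves → checkmate.

yes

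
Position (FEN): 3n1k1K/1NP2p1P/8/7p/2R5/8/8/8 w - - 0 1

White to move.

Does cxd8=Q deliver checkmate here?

After cxd8=Q: black king on f8; in check: yes, from the white queen on d8.
King squares — e7: attacked by Qd8; f7: own pawn; g7: attacked by Kh8; e8: attacked by Qd8; g8: attacked by Ph7.
Black has no legal moves → checkmate.

yes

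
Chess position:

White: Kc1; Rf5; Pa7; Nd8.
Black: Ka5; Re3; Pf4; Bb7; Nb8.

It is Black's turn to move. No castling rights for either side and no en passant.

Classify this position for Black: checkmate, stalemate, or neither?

neither

Black to move; black king on a5.
In check: yes, from the white rook on f5.
King squares — a4: available; b4: available; b5: attacked by Rf5; a6: available; b6: available.
Legal moves for Black: Kb6, Ka6, Kb4, Ka4, Bd5, Re5.
Black is in check but has 6 legal moves → neither.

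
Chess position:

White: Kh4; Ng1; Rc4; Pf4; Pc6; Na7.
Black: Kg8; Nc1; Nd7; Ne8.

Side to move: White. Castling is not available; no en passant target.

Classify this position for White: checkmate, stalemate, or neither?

White to move; white king on h4.
In check: no.
Legal moves for White include: Nc8, Nb5, Kh5, Kg5, Kg4, Kh3, Kg3, Rc5, Re4, Rd4, Rb4, Ra4, Rc3, Rc2, Rxc1, Nh3, Nf3, Ne2, ... (list truncated; more exist).
White has legal moves and is not in check → neither.

neither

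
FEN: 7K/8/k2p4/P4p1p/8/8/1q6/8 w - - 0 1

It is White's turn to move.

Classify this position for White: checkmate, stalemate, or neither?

neither

White to move; white king on h8.
In check: yes, from the black queen on b2.
Legal moves for White: Kg8, Kh7.
White is in check but has 2 legal moves → neither.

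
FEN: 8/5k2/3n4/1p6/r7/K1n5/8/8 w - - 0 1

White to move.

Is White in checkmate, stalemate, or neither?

White to move; white king on a3.
In check: yes, from the black rook on a4.
Legal moves for White: Kb3, Kb2.
White is in check but has 2 legal moves → neither.

neither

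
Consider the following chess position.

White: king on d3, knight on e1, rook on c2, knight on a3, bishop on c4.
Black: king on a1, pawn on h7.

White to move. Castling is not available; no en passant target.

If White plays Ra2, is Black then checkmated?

yes

After Ra2: black king on a1; in check: yes, from the white rook on a2.
King squares — b1: attacked by Na3; a2: attacked by Bc4; b2: attacked by Ra2.
Black has no legal moves → checkmate.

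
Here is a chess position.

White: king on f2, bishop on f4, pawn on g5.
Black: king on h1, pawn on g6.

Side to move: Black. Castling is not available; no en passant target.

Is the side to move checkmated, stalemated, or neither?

stalemate

Black to move; black king on h1.
In check: no.
King squares — g1: attacked by Kf2; g2: attacked by Kf2; h2: attacked by Bf4.
Legal moves for Black: none.
Not in check and no legal moves → stalemate.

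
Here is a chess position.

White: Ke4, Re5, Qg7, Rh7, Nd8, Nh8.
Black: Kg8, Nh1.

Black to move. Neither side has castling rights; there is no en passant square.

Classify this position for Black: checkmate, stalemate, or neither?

Black to move; black king on g8.
In check: yes, from the white queen on g7.
King squares — f7: attacked by Qg7; g7: attacked by Rh7; h7: attacked by Qg7; f8: attacked by Qg7; h8: attacked by Qg7.
Legal moves for Black: none.
In check with no legal moves → checkmate.

checkmate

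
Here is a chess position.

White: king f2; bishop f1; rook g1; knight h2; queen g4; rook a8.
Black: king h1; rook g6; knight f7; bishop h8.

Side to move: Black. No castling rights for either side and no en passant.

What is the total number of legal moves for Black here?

Black to move; king on h1.
In check: yes, from the white rook on g1.
Legal moves: Kxh2.
Count: 1.

1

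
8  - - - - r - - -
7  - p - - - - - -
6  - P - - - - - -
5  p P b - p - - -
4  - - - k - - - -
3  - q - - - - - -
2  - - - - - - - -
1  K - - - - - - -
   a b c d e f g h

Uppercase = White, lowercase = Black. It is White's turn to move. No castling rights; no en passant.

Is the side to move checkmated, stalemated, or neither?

White to move; white king on a1.
In check: no.
King squares — b1: attacked by Qb3; a2: attacked by Qb3; b2: attacked by Qb3.
Legal moves for White: none.
Not in check and no legal moves → stalemate.

stalemate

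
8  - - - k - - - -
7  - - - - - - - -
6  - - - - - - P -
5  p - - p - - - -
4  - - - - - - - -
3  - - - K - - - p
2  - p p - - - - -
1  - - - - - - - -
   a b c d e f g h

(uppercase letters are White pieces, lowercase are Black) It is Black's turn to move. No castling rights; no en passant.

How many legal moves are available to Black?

16

Black to move; king on d8.
In check: no.
Legal moves: Ke8, Kc8, Ke7, Kd7, Kc7, d4, a4, h2, c1=Q, c1=R, c1=B, c1=N+, b1=Q, b1=R, b1=B, b1=N.
Count: 16.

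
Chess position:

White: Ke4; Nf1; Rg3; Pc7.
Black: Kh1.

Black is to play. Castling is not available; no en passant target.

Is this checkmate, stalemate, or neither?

Black to move; black king on h1.
In check: no.
King squares — g1: attacked by Rg3; g2: attacked by Rg3; h2: attacked by Nf1.
Legal moves for Black: none.
Not in check and no legal moves → stalemate.

stalemate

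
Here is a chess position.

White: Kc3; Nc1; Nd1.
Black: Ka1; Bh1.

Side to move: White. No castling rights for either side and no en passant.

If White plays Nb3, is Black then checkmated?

no

After Nb3: black king on a1; in check: yes, from the white knight on b3.
Black has 2 legal replies: Ka2, Kb1.
In check but a legal move exists → not checkmate.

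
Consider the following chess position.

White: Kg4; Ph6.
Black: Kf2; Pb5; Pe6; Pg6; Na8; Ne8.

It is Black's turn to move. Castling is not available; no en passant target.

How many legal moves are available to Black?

15

Black to move; king on f2.
In check: no.
Legal moves: Ng7, Nec7, Nf6+, Nd6, Nac7, Nb6, Ke3, Kg2, Ke2, Kg1, Kf1, Ke1, g5, e5, b4.
Count: 15.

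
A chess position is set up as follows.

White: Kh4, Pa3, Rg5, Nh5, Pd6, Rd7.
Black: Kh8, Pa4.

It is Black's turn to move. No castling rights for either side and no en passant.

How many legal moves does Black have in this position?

0

Black to move; king on h8.
In check: no.
Legal moves: none.
Count: 0.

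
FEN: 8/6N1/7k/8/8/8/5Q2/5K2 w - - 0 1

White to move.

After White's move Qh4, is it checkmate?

no

After Qh4: black king on h6; in check: yes, from the white queen on h4.
Black has 2 legal replies: Kxg7, Kg6.
In check but a legal move exists → not checkmate.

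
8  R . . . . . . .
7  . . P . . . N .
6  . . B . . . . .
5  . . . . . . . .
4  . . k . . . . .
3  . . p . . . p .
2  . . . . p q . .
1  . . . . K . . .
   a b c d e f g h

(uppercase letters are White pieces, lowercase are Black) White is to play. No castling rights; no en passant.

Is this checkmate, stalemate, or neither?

White to move; white king on e1.
In check: yes, from the black queen on f2.
King squares — d1: attacked by Pe2; f1: attacked by Pe2; d2: attacked by Pc3; e2: attacked by Qf2; f2: attacked by Pg3.
Legal moves for White: none.
In check with no legal moves → checkmate.

checkmate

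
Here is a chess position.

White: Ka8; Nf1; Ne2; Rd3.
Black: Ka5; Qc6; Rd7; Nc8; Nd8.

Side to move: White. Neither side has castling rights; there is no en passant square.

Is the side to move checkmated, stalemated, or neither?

White to move; white king on a8.
In check: yes, from the black queen on c6.
Legal moves for White: Kb8.
White is in check but has 1 legal move → neither.

neither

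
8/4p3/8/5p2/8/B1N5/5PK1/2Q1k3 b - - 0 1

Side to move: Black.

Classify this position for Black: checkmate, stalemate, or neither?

checkmate

Black to move; black king on e1.
In check: yes, from the white queen on c1.
King squares — d1: attacked by Qc1; f1: attacked by Qc1; d2: attacked by Qc1; e2: attacked by Nc3; f2: attacked by Kg2.
Legal moves for Black: none.
In check with no legal moves → checkmate.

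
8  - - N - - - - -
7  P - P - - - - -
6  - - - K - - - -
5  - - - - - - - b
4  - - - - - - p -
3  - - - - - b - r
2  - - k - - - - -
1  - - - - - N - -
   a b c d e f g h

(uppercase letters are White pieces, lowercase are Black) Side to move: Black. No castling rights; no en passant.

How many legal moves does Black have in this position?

Black to move; king on c2.
In check: no.
Legal moves: Be8, Bf7, Bg6, Rh4, Rg3, Rh2, Rh1, Ba8, Bb7, Bc6, Bd5, Be4, Bg2, Be2, Bh1, Bd1, Kd3, Kc3, Kb3, Kb2, Kd1, Kc1, Kb1, g3.
Count: 24.

24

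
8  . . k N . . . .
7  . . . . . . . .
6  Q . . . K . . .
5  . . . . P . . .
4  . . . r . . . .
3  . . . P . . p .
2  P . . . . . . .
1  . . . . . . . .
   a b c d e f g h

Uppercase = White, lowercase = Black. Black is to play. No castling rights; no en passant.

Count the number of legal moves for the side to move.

Black to move; king on c8.
In check: yes, from the white queen on a6.
Legal moves: Kxd8, Kb8, Kc7.
Count: 3.

3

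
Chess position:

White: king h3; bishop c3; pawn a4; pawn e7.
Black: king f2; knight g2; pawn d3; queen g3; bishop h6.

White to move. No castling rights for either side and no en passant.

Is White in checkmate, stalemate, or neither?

checkmate

White to move; white king on h3.
In check: yes, from the black queen on g3.
King squares — g2: attacked by Kf2; h2: attacked by Qg3; g3: attacked by Kf2; g4: attacked by Qg3; h4: attacked by Ng2.
Legal moves for White: none.
In check with no legal moves → checkmate.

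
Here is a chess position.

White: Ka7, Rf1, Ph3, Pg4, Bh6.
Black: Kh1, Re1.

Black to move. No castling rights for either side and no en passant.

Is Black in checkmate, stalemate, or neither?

Black to move; black king on h1.
In check: yes, from the white rook on f1.
King squares — g1: attacked by Rf1; g2: available; h2: available.
Legal moves for Black: Kh2, Kg2, Rxf1.
Black is in check but has 3 legal moves → neither.

neither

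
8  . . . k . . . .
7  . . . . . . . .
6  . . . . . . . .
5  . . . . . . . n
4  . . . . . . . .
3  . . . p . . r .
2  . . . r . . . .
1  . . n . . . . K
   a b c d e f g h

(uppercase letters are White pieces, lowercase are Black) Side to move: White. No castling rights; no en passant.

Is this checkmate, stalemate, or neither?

White to move; white king on h1.
In check: no.
King squares — g1: attacked by Rg3; g2: attacked by Rd2; h2: attacked by Rd2.
Legal moves for White: none.
Not in check and no legal moves → stalemate.

stalemate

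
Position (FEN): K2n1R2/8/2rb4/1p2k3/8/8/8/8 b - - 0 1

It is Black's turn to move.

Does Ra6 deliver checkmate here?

yes

After Ra6: white king on a8; in check: yes, from the black rook on a6.
King squares — a7: attacked by Ra6; b7: attacked by Nd8; b8: attacked by Bd6.
White has no legal moves → checkmate.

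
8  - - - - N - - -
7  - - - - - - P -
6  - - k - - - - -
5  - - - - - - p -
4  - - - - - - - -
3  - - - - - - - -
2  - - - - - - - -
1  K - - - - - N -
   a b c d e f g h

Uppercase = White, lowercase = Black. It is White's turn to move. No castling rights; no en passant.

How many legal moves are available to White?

White to move; king on a1.
In check: no.
Legal moves: Nc7, Nf6, Nd6, Nh3, Nf3, Ne2, Kb2, Ka2, Kb1, g8=Q, g8=R, g8=B, g8=N.
Count: 13.

13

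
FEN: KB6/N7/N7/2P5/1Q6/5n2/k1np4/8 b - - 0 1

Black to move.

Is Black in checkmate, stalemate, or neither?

neither

Black to move; black king on a2.
In check: no.
Legal moves for Black: Ng5, Ne5, Nh4, Nfd4, Nh2, Ng1, Nfe1, Ncd4, Nxb4, Ne3, Na3, Nce1, Na1, Ka1, d1=Q, d1=R, d1=B, d1=N.
Black has 18 legal moves and is not in check → neither.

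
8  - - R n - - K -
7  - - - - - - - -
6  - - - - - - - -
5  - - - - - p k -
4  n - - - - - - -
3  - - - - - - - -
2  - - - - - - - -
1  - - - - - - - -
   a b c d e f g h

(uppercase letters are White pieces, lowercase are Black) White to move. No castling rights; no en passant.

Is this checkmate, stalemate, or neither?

neither

White to move; white king on g8.
In check: no.
Legal moves for White: Kh8, Kf8, Kh7, Kg7, Rxd8, Rb8, Ra8, Rc7, Rc6, Rc5, Rc4, Rc3, Rc2, Rc1.
White has 14 legal moves and is not in check → neither.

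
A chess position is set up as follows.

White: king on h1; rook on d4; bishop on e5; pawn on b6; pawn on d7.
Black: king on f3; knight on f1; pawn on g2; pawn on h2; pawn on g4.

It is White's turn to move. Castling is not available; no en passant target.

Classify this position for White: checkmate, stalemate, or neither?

checkmate

White to move; white king on h1.
In check: yes, from the black pawn on g2.
King squares — g1: attacked by Ph2; g2: attacked by Kf3; h2: attacked by Nf1.
Legal moves for White: none.
In check with no legal moves → checkmate.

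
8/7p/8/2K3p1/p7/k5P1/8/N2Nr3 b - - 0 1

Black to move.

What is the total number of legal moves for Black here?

Black to move; king on a3.
In check: no.
Legal moves: Ka2, Re8, Re7, Re6, Re5+, Re4, Re3, Re2, Rh1, Rg1, Rf1, Rxd1, h6, g4, h5.
Count: 15.

15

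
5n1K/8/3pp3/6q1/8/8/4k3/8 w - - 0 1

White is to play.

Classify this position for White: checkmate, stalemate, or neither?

stalemate

White to move; white king on h8.
In check: no.
King squares — g7: attacked by Qg5; h7: attacked by Nf8; g8: attacked by Qg5.
Legal moves for White: none.
Not in check and no legal moves → stalemate.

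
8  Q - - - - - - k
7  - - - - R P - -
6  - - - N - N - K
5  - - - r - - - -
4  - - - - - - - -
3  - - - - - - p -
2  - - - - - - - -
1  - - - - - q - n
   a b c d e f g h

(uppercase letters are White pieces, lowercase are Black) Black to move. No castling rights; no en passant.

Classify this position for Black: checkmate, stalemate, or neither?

checkmate

Black to move; black king on h8.
In check: yes, from the white queen on a8.
King squares — g7: attacked by Kh6; h7: attacked by Nf6; g8: attacked by Nf6.
Legal moves for Black: none.
In check with no legal moves → checkmate.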